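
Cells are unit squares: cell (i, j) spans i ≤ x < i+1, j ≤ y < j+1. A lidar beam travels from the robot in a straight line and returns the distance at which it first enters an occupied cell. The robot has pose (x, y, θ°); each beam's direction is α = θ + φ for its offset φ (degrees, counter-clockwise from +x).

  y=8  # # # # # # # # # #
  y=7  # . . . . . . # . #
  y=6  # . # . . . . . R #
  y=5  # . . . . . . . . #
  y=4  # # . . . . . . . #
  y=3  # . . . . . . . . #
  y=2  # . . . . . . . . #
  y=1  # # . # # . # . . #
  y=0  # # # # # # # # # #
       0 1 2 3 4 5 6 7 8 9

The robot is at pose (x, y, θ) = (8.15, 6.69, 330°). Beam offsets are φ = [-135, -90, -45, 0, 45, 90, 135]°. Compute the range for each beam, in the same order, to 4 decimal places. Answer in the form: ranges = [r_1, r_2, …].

ranges = [6.5297, 6.3000, 3.2841, 0.9815, 0.8800, 1.5127, 0.5796]

beam 1: φ=-135°, α=195°
  dir = (cos 195°, sin 195°) = (-0.9659, -0.2588); from cell (8,6)
  next x-line at t=0.1553, next y-line at t=2.6660; Δt_x=1.0353, Δt_y=3.8637
    x: enter (7,6) at t=0.1553
    x: enter (6,6) at t=1.1906
    x: enter (5,6) at t=2.2258
    y: enter (5,5) at t=2.6660
    x: enter (4,5) at t=3.2611
    x: enter (3,5) at t=4.2964
    x: enter (2,5) at t=5.3317
    x: enter (1,5) at t=6.3669
    y: enter (1,4) at t=6.5297 ← occupied
  → r_1 = 6.5297
beam 2: φ=-90°, α=240°
  dir = (cos 240°, sin 240°) = (-0.5000, -0.8660); from cell (8,6)
  next x-line at t=0.3000, next y-line at t=0.7967; Δt_x=2.0000, Δt_y=1.1547
    x: enter (7,6) at t=0.3000
    y: enter (7,5) at t=0.7967
    y: enter (7,4) at t=1.9514
    x: enter (6,4) at t=2.3000
    y: enter (6,3) at t=3.1061
    y: enter (6,2) at t=4.2608
    x: enter (5,2) at t=4.3000
    y: enter (5,1) at t=5.4155
    x: enter (4,1) at t=6.3000 ← occupied
  → r_2 = 6.3000
beam 3: φ=-45°, α=285°
  dir = (cos 285°, sin 285°) = (0.2588, -0.9659); from cell (8,6)
  next x-line at t=3.2841, next y-line at t=0.7143; Δt_x=3.8637, Δt_y=1.0353
    y: enter (8,5) at t=0.7143
    y: enter (8,4) at t=1.7496
    y: enter (8,3) at t=2.7849
    x: enter (9,3) at t=3.2841 ← occupied
  → r_3 = 3.2841
beam 4: φ=0°, α=330°
  dir = (cos 330°, sin 330°) = (0.8660, -0.5000); from cell (8,6)
  next x-line at t=0.9815, next y-line at t=1.3800; Δt_x=1.1547, Δt_y=2.0000
    x: enter (9,6) at t=0.9815 ← occupied
  → r_4 = 0.9815
beam 5: φ=45°, α=15°
  dir = (cos 15°, sin 15°) = (0.9659, 0.2588); from cell (8,6)
  next x-line at t=0.8800, next y-line at t=1.1977; Δt_x=1.0353, Δt_y=3.8637
    x: enter (9,6) at t=0.8800 ← occupied
  → r_5 = 0.8800
beam 6: φ=90°, α=60°
  dir = (cos 60°, sin 60°) = (0.5000, 0.8660); from cell (8,6)
  next x-line at t=1.7000, next y-line at t=0.3580; Δt_x=2.0000, Δt_y=1.1547
    y: enter (8,7) at t=0.3580
    y: enter (8,8) at t=1.5127 ← occupied
  → r_6 = 1.5127
beam 7: φ=135°, α=105°
  dir = (cos 105°, sin 105°) = (-0.2588, 0.9659); from cell (8,6)
  next x-line at t=0.5796, next y-line at t=0.3209; Δt_x=3.8637, Δt_y=1.0353
    y: enter (8,7) at t=0.3209
    x: enter (7,7) at t=0.5796 ← occupied
  → r_7 = 0.5796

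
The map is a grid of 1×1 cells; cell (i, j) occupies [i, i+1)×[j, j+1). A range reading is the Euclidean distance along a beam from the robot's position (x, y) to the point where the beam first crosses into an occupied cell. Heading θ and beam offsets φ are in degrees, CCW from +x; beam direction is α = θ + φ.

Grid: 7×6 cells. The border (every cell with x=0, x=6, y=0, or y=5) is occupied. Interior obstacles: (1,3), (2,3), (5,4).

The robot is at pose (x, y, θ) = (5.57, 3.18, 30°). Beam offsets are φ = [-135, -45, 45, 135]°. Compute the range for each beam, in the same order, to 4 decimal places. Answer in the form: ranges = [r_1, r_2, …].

beam 1: φ=-135°, α=255°
  direction (-0.2588, -0.9659); cell (5,3); t to first gridline: x 2.2023, y 0.1863 (then +3.8637 / +1.0353)
    (5,2) via y @ 0.1863
    (5,1) via y @ 1.2216
    (4,1) via x @ 2.2023
    (4,0) via y @ 2.2569  # hit
  → r_1 = 2.2569
beam 2: φ=-45°, α=345°
  direction (0.9659, -0.2588); cell (5,3); t to first gridline: x 0.4452, y 0.6955 (then +1.0353 / +3.8637)
    (6,3) via x @ 0.4452  # hit
  → r_2 = 0.4452
beam 3: φ=45°, α=75°
  direction (0.2588, 0.9659); cell (5,3); t to first gridline: x 1.6614, y 0.8489 (then +3.8637 / +1.0353)
    (5,4) via y @ 0.8489  # hit
  → r_3 = 0.8489
beam 4: φ=135°, α=165°
  direction (-0.9659, 0.2588); cell (5,3); t to first gridline: x 0.5901, y 3.1682 (then +1.0353 / +3.8637)
    (4,3) via x @ 0.5901
    (3,3) via x @ 1.6254
    (2,3) via x @ 2.6607  # hit
  → r_4 = 2.6607

ranges = [2.2569, 0.4452, 0.8489, 2.6607]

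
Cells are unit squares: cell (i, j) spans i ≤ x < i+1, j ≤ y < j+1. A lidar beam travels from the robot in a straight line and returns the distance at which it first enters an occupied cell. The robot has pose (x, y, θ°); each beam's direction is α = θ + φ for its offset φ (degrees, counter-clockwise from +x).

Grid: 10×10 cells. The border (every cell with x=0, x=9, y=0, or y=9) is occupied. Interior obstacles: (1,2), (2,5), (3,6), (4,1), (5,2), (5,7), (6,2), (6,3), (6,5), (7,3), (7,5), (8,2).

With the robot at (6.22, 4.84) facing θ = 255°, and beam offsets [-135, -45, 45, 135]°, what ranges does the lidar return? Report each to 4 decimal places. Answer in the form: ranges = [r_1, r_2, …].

beam 1: φ=-135°, α=120°
  dir = (cos 120°, sin 120°) = (-0.5000, 0.8660); from cell (6,4)
  next x-line at t=0.4400, next y-line at t=0.1848; Δt_x=2.0000, Δt_y=1.1547
    y: enter (6,5) at t=0.1848 ← occupied
  → r_1 = 0.1848
beam 2: φ=-45°, α=210°
  dir = (cos 210°, sin 210°) = (-0.8660, -0.5000); from cell (6,4)
  next x-line at t=0.2540, next y-line at t=1.6800; Δt_x=1.1547, Δt_y=2.0000
    x: enter (5,4) at t=0.2540
    x: enter (4,4) at t=1.4087
    y: enter (4,3) at t=1.6800
    x: enter (3,3) at t=2.5634
    y: enter (3,2) at t=3.6800
    x: enter (2,2) at t=3.7181
    x: enter (1,2) at t=4.8728 ← occupied
  → r_2 = 4.8728
beam 3: φ=45°, α=300°
  dir = (cos 300°, sin 300°) = (0.5000, -0.8660); from cell (6,4)
  next x-line at t=1.5600, next y-line at t=0.9699; Δt_x=2.0000, Δt_y=1.1547
    y: enter (6,3) at t=0.9699 ← occupied
  → r_3 = 0.9699
beam 4: φ=135°, α=30°
  dir = (cos 30°, sin 30°) = (0.8660, 0.5000); from cell (6,4)
  next x-line at t=0.9007, next y-line at t=0.3200; Δt_x=1.1547, Δt_y=2.0000
    y: enter (6,5) at t=0.3200 ← occupied
  → r_4 = 0.3200

ranges = [0.1848, 4.8728, 0.9699, 0.3200]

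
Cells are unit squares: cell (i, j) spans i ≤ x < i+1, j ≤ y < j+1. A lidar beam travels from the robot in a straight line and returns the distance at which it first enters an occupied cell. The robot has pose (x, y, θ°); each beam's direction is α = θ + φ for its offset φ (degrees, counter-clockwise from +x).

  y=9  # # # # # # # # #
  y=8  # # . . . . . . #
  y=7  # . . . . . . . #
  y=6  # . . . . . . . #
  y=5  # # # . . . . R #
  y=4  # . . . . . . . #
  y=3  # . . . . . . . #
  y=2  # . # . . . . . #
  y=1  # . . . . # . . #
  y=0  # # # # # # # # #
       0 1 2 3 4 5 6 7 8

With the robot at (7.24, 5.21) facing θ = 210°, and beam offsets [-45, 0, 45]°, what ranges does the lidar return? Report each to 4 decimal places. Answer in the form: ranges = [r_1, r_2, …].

beam 1: φ=-45°, α=165°
  d=(-0.9659,0.2588)  start (7,5)  tX=0.2485 tY=3.0523  stride 1/|dx|=1.0353 1/|dy|=3.8637
    cross x-line → (6,5), t=0.2485
    cross x-line → (5,5), t=1.2837
    cross x-line → (4,5), t=2.3190
    cross y-line → (4,6), t=3.0523
    cross x-line → (3,6), t=3.3543
    cross x-line → (2,6), t=4.3896
    cross x-line → (1,6), t=5.4248
    cross x-line → (0,6), t=6.4601 (wall)
  → r_1 = 6.4601
beam 2: φ=0°, α=210°
  d=(-0.8660,-0.5000)  start (7,5)  tX=0.2771 tY=0.4200  stride 1/|dx|=1.1547 1/|dy|=2.0000
    cross x-line → (6,5), t=0.2771
    cross y-line → (6,4), t=0.4200
    cross x-line → (5,4), t=1.4318
    cross y-line → (5,3), t=2.4200
    cross x-line → (4,3), t=2.5865
    cross x-line → (3,3), t=3.7412
    cross y-line → (3,2), t=4.4200
    cross x-line → (2,2), t=4.8959 (wall)
  → r_2 = 4.8959
beam 3: φ=45°, α=255°
  d=(-0.2588,-0.9659)  start (7,5)  tX=0.9273 tY=0.2174  stride 1/|dx|=3.8637 1/|dy|=1.0353
    cross y-line → (7,4), t=0.2174
    cross x-line → (6,4), t=0.9273
    cross y-line → (6,3), t=1.2527
    cross y-line → (6,2), t=2.2880
    cross y-line → (6,1), t=3.3232
    cross y-line → (6,0), t=4.3585 (wall)
  → r_3 = 4.3585

ranges = [6.4601, 4.8959, 4.3585]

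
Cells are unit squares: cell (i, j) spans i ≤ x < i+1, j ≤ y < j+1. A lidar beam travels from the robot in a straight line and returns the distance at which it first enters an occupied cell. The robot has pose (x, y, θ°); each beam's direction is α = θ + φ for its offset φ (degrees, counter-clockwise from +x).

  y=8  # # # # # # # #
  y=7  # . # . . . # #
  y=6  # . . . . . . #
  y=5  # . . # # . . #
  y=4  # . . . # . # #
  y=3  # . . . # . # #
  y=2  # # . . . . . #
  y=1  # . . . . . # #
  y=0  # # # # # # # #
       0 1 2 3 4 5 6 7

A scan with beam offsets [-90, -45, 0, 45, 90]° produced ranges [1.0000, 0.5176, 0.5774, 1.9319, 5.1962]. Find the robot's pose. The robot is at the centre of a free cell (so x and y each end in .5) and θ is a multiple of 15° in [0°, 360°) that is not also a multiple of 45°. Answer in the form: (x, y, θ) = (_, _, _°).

(x, y, θ) = (1.5, 5.5, 210°)

The pose lattice has 32·16 = 512 candidates. Test each by forward raycasting.
  (1.5, 5.5, 60°): beam 1 = 2.8868 ≠ 1.0000 ✗
  (5.5, 6.5, 150°): beam 2 = 1.5529 ≠ 0.5176 ✗
  (3.5, 1.5, 300°): beam 5 = 3.0000 ≠ 5.1962 ✗
  (5.5, 1.5, 255°): beam 1 = 3.6235 ≠ 1.0000 ✗
  …
  (1.5, 5.5, 210°): r_1=1.0000, r_2=0.5176, r_3=0.5774, r_4=1.9319, r_5=5.1962 — all match ✓
No second candidate reproduces the full scan.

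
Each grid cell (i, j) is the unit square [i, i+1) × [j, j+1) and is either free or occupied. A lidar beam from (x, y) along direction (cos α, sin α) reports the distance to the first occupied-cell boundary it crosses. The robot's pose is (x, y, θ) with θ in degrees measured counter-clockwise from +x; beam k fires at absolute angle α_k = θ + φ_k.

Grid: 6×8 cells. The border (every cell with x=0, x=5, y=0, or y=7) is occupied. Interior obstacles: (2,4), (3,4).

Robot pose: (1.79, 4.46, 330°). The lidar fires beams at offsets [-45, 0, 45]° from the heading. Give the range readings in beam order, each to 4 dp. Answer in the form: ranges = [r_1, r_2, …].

ranges = [3.5821, 0.2425, 0.2174]

beam 1: φ=-45°, α=285°
  d=(0.2588,-0.9659)  start (1,4)  tX=0.8114 tY=0.4762  stride 1/|dx|=3.8637 1/|dy|=1.0353
    cross y-line → (1,3), t=0.4762
    cross x-line → (2,3), t=0.8114
    cross y-line → (2,2), t=1.5115
    cross y-line → (2,1), t=2.5468
    cross y-line → (2,0), t=3.5821 (wall)
  → r_1 = 3.5821
beam 2: φ=0°, α=330°
  d=(0.8660,-0.5000)  start (1,4)  tX=0.2425 tY=0.9200  stride 1/|dx|=1.1547 1/|dy|=2.0000
    cross x-line → (2,4), t=0.2425 (wall)
  → r_2 = 0.2425
beam 3: φ=45°, α=15°
  d=(0.9659,0.2588)  start (1,4)  tX=0.2174 tY=2.0864  stride 1/|dx|=1.0353 1/|dy|=3.8637
    cross x-line → (2,4), t=0.2174 (wall)
  → r_3 = 0.2174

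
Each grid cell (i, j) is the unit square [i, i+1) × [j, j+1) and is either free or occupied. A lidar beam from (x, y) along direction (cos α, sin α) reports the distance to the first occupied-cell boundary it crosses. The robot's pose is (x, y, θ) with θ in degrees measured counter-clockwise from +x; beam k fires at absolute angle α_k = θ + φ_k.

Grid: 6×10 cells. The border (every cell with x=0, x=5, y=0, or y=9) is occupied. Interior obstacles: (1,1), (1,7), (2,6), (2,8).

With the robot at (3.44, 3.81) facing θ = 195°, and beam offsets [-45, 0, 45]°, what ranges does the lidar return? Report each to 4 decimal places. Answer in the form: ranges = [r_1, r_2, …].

ranges = [2.8175, 2.5261, 2.8800]

beam 1: φ=-45°, α=150°
  dir = (cos 150°, sin 150°) = (-0.8660, 0.5000); from cell (3,3)
  next x-line at t=0.5081, next y-line at t=0.3800; Δt_x=1.1547, Δt_y=2.0000
    y: enter (3,4) at t=0.3800
    x: enter (2,4) at t=0.5081
    x: enter (1,4) at t=1.6628
    y: enter (1,5) at t=2.3800
    x: enter (0,5) at t=2.8175 ← occupied
  → r_1 = 2.8175
beam 2: φ=0°, α=195°
  dir = (cos 195°, sin 195°) = (-0.9659, -0.2588); from cell (3,3)
  next x-line at t=0.4555, next y-line at t=3.1296; Δt_x=1.0353, Δt_y=3.8637
    x: enter (2,3) at t=0.4555
    x: enter (1,3) at t=1.4908
    x: enter (0,3) at t=2.5261 ← occupied
  → r_2 = 2.5261
beam 3: φ=45°, α=240°
  dir = (cos 240°, sin 240°) = (-0.5000, -0.8660); from cell (3,3)
  next x-line at t=0.8800, next y-line at t=0.9353; Δt_x=2.0000, Δt_y=1.1547
    x: enter (2,3) at t=0.8800
    y: enter (2,2) at t=0.9353
    y: enter (2,1) at t=2.0900
    x: enter (1,1) at t=2.8800 ← occupied
  → r_3 = 2.8800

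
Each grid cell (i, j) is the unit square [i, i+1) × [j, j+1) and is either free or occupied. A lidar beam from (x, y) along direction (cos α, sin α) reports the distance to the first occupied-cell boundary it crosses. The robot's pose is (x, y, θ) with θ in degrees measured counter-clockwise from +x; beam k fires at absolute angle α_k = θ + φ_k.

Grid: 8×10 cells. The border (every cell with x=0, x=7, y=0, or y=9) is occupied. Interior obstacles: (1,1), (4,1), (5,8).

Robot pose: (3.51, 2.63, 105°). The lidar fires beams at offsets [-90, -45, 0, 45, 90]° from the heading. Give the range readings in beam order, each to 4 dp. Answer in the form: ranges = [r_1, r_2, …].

beam 1: φ=-90°, α=15°
  cosα=0.9659 sinα=0.2588 | (3,2) | tMaxX 0.5073 tMaxY 1.4296 | tΔX 1.0353 tΔY 3.8637
    t=0.5073 [x] (4,2)
    t=1.4296 [y] (4,3)
    t=1.5426 [x] (5,3)
    t=2.5778 [x] (6,3)
    t=3.6131 [x] (7,3) — stop
  → r_1 = 3.6131
beam 2: φ=-45°, α=60°
  cosα=0.5000 sinα=0.8660 | (3,2) | tMaxX 0.9800 tMaxY 0.4272 | tΔX 2.0000 tΔY 1.1547
    t=0.4272 [y] (3,3)
    t=0.9800 [x] (4,3)
    t=1.5819 [y] (4,4)
    t=2.7366 [y] (4,5)
    t=2.9800 [x] (5,5)
    t=3.8913 [y] (5,6)
    t=4.9800 [x] (6,6)
    t=5.0460 [y] (6,7)
    t=6.2007 [y] (6,8)
    t=6.9800 [x] (7,8) — stop
  → r_2 = 6.9800
beam 3: φ=0°, α=105°
  cosα=-0.2588 sinα=0.9659 | (3,2) | tMaxX 1.9705 tMaxY 0.3831 | tΔX 3.8637 tΔY 1.0353
    t=0.3831 [y] (3,3)
    t=1.4183 [y] (3,4)
    t=1.9705 [x] (2,4)
    t=2.4536 [y] (2,5)
    t=3.4889 [y] (2,6)
    t=4.5242 [y] (2,7)
    t=5.5594 [y] (2,8)
    t=5.8342 [x] (1,8)
    t=6.5947 [y] (1,9) — stop
  → r_3 = 6.5947
beam 4: φ=45°, α=150°
  cosα=-0.8660 sinα=0.5000 | (3,2) | tMaxX 0.5889 tMaxY 0.7400 | tΔX 1.1547 tΔY 2.0000
    t=0.5889 [x] (2,2)
    t=0.7400 [y] (2,3)
    t=1.7436 [x] (1,3)
    t=2.7400 [y] (1,4)
    t=2.8983 [x] (0,4) — stop
  → r_4 = 2.8983
beam 5: φ=90°, α=195°
  cosα=-0.9659 sinα=-0.2588 | (3,2) | tMaxX 0.5280 tMaxY 2.4341 | tΔX 1.0353 tΔY 3.8637
    t=0.5280 [x] (2,2)
    t=1.5633 [x] (1,2)
    t=2.4341 [y] (1,1) — stop
  → r_5 = 2.4341

ranges = [3.6131, 6.9800, 6.5947, 2.8983, 2.4341]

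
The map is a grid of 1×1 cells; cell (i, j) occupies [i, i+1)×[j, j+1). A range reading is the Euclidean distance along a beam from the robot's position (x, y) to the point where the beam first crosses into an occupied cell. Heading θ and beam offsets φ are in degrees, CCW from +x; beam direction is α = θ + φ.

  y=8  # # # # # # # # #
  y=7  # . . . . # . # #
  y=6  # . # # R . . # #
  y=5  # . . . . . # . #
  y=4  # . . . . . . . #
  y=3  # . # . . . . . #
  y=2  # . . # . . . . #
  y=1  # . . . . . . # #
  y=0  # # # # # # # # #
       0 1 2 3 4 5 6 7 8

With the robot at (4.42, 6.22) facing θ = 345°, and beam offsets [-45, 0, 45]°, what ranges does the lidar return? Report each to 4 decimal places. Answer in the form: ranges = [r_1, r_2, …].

ranges = [5.1600, 1.6357, 1.5600]

beam 1: φ=-45°, α=300°
  cosα=0.5000 sinα=-0.8660 | (4,6) | tMaxX 1.1600 tMaxY 0.2540 | tΔX 2.0000 tΔY 1.1547
    t=0.2540 [y] (4,5)
    t=1.1600 [x] (5,5)
    t=1.4087 [y] (5,4)
    t=2.5634 [y] (5,3)
    t=3.1600 [x] (6,3)
    t=3.7181 [y] (6,2)
    t=4.8728 [y] (6,1)
    t=5.1600 [x] (7,1) — stop
  → r_1 = 5.1600
beam 2: φ=0°, α=345°
  cosα=0.9659 sinα=-0.2588 | (4,6) | tMaxX 0.6005 tMaxY 0.8500 | tΔX 1.0353 tΔY 3.8637
    t=0.6005 [x] (5,6)
    t=0.8500 [y] (5,5)
    t=1.6357 [x] (6,5) — stop
  → r_2 = 1.6357
beam 3: φ=45°, α=30°
  cosα=0.8660 sinα=0.5000 | (4,6) | tMaxX 0.6697 tMaxY 1.5600 | tΔX 1.1547 tΔY 2.0000
    t=0.6697 [x] (5,6)
    t=1.5600 [y] (5,7) — stop
  → r_3 = 1.5600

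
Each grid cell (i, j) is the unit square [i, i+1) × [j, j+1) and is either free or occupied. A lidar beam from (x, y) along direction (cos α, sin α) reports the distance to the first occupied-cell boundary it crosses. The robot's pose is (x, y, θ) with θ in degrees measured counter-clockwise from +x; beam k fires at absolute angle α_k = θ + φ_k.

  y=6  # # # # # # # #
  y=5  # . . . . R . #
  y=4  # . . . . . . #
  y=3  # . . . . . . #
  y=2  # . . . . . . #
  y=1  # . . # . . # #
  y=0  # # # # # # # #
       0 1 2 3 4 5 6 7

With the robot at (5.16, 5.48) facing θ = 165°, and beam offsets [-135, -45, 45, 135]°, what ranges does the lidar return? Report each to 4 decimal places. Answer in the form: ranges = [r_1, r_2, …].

ranges = [1.0400, 0.6004, 4.8036, 3.6800]

beam 1: φ=-135°, α=30°
  direction (0.8660, 0.5000); cell (5,5); t to first gridline: x 0.9699, y 1.0400 (then +1.1547 / +2.0000)
    (6,5) via x @ 0.9699
    (6,6) via y @ 1.0400  # hit
  → r_1 = 1.0400
beam 2: φ=-45°, α=120°
  direction (-0.5000, 0.8660); cell (5,5); t to first gridline: x 0.3200, y 0.6004 (then +2.0000 / +1.1547)
    (4,5) via x @ 0.3200
    (4,6) via y @ 0.6004  # hit
  → r_2 = 0.6004
beam 3: φ=45°, α=210°
  direction (-0.8660, -0.5000); cell (5,5); t to first gridline: x 0.1848, y 0.9600 (then +1.1547 / +2.0000)
    (4,5) via x @ 0.1848
    (4,4) via y @ 0.9600
    (3,4) via x @ 1.3395
    (2,4) via x @ 2.4942
    (2,3) via y @ 2.9600
    (1,3) via x @ 3.6489
    (0,3) via x @ 4.8036  # hit
  → r_3 = 4.8036
beam 4: φ=135°, α=300°
  direction (0.5000, -0.8660); cell (5,5); t to first gridline: x 1.6800, y 0.5543 (then +2.0000 / +1.1547)
    (5,4) via y @ 0.5543
    (6,4) via x @ 1.6800
    (6,3) via y @ 1.7090
    (6,2) via y @ 2.8637
    (7,2) via x @ 3.6800  # hit
  → r_4 = 3.6800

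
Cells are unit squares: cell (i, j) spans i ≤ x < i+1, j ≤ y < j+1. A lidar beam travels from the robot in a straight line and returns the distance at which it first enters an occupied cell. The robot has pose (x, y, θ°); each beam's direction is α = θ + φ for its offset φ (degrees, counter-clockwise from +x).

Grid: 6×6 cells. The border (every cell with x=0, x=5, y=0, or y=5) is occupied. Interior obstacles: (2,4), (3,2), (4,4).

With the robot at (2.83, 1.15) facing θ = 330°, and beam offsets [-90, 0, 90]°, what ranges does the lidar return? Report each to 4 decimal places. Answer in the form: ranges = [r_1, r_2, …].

beam 1: φ=-90°, α=240°
  dir = (cos 240°, sin 240°) = (-0.5000, -0.8660); from cell (2,1)
  next x-line at t=1.6600, next y-line at t=0.1732; Δt_x=2.0000, Δt_y=1.1547
    y: enter (2,0) at t=0.1732 ← occupied
  → r_1 = 0.1732
beam 2: φ=0°, α=330°
  dir = (cos 330°, sin 330°) = (0.8660, -0.5000); from cell (2,1)
  next x-line at t=0.1963, next y-line at t=0.3000; Δt_x=1.1547, Δt_y=2.0000
    x: enter (3,1) at t=0.1963
    y: enter (3,0) at t=0.3000 ← occupied
  → r_2 = 0.3000
beam 3: φ=90°, α=60°
  dir = (cos 60°, sin 60°) = (0.5000, 0.8660); from cell (2,1)
  next x-line at t=0.3400, next y-line at t=0.9815; Δt_x=2.0000, Δt_y=1.1547
    x: enter (3,1) at t=0.3400
    y: enter (3,2) at t=0.9815 ← occupied
  → r_3 = 0.9815

ranges = [0.1732, 0.3000, 0.9815]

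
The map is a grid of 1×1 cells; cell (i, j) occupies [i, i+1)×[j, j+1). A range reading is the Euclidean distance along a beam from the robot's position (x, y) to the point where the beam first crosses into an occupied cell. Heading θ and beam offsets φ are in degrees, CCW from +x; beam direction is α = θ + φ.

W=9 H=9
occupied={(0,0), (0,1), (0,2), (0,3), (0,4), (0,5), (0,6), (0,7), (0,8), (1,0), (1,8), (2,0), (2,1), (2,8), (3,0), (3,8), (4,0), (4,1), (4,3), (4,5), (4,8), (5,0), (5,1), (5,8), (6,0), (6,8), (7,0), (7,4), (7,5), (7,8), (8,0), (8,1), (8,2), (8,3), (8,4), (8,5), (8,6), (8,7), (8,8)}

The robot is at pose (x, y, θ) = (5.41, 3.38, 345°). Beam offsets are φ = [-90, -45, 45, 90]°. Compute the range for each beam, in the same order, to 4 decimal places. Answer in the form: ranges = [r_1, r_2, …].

beam 1: φ=-90°, α=255°
  d=(-0.2588,-0.9659)  start (5,3)  tX=1.5841 tY=0.3934  stride 1/|dx|=3.8637 1/|dy|=1.0353
    cross y-line → (5,2), t=0.3934
    cross y-line → (5,1), t=1.4287 (wall)
  → r_1 = 1.4287
beam 2: φ=-45°, α=300°
  d=(0.5000,-0.8660)  start (5,3)  tX=1.1800 tY=0.4388  stride 1/|dx|=2.0000 1/|dy|=1.1547
    cross y-line → (5,2), t=0.4388
    cross x-line → (6,2), t=1.1800
    cross y-line → (6,1), t=1.5935
    cross y-line → (6,0), t=2.7482 (wall)
  → r_2 = 2.7482
beam 3: φ=45°, α=30°
  d=(0.8660,0.5000)  start (5,3)  tX=0.6813 tY=1.2400  stride 1/|dx|=1.1547 1/|dy|=2.0000
    cross x-line → (6,3), t=0.6813
    cross y-line → (6,4), t=1.2400
    cross x-line → (7,4), t=1.8360 (wall)
  → r_3 = 1.8360
beam 4: φ=90°, α=75°
  d=(0.2588,0.9659)  start (5,3)  tX=2.2796 tY=0.6419  stride 1/|dx|=3.8637 1/|dy|=1.0353
    cross y-line → (5,4), t=0.6419
    cross y-line → (5,5), t=1.6771
    cross x-line → (6,5), t=2.2796
    cross y-line → (6,6), t=2.7124
    cross y-line → (6,7), t=3.7477
    cross y-line → (6,8), t=4.7830 (wall)
  → r_4 = 4.7830

ranges = [1.4287, 2.7482, 1.8360, 4.7830]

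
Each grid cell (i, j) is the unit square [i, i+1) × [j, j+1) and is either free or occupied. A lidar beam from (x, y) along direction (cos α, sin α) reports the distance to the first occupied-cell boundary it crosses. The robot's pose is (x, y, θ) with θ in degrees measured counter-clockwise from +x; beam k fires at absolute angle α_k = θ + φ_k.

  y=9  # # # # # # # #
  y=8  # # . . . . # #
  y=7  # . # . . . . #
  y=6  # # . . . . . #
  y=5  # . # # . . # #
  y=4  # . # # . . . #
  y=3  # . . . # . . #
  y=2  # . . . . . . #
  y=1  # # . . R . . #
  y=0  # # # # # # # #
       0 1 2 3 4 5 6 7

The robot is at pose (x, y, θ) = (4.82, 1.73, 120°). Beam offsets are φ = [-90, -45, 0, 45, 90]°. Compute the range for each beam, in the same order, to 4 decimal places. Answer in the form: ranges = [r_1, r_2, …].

ranges = [2.5172, 6.4912, 1.4665, 3.9548, 1.4600]

beam 1: φ=-90°, α=30°
  cosα=0.8660 sinα=0.5000 | (4,1) | tMaxX 0.2078 tMaxY 0.5400 | tΔX 1.1547 tΔY 2.0000
    t=0.2078 [x] (5,1)
    t=0.5400 [y] (5,2)
    t=1.3625 [x] (6,2)
    t=2.5172 [x] (7,2) — stop
  → r_1 = 2.5172
beam 2: φ=-45°, α=75°
  cosα=0.2588 sinα=0.9659 | (4,1) | tMaxX 0.6955 tMaxY 0.2795 | tΔX 3.8637 tΔY 1.0353
    t=0.2795 [y] (4,2)
    t=0.6955 [x] (5,2)
    t=1.3148 [y] (5,3)
    t=2.3501 [y] (5,4)
    t=3.3854 [y] (5,5)
    t=4.4206 [y] (5,6)
    t=4.5592 [x] (6,6)
    t=5.4559 [y] (6,7)
    t=6.4912 [y] (6,8) — stop
  → r_2 = 6.4912
beam 3: φ=0°, α=120°
  cosα=-0.5000 sinα=0.8660 | (4,1) | tMaxX 1.6400 tMaxY 0.3118 | tΔX 2.0000 tΔY 1.1547
    t=0.3118 [y] (4,2)
    t=1.4665 [y] (4,3) — stop
  → r_3 = 1.4665
beam 4: φ=45°, α=165°
  cosα=-0.9659 sinα=0.2588 | (4,1) | tMaxX 0.8489 tMaxY 1.0432 | tΔX 1.0353 tΔY 3.8637
    t=0.8489 [x] (3,1)
    t=1.0432 [y] (3,2)
    t=1.8842 [x] (2,2)
    t=2.9195 [x] (1,2)
    t=3.9548 [x] (0,2) — stop
  → r_4 = 3.9548
beam 5: φ=90°, α=210°
  cosα=-0.8660 sinα=-0.5000 | (4,1) | tMaxX 0.9469 tMaxY 1.4600 | tΔX 1.1547 tΔY 2.0000
    t=0.9469 [x] (3,1)
    t=1.4600 [y] (3,0) — stop
  → r_5 = 1.4600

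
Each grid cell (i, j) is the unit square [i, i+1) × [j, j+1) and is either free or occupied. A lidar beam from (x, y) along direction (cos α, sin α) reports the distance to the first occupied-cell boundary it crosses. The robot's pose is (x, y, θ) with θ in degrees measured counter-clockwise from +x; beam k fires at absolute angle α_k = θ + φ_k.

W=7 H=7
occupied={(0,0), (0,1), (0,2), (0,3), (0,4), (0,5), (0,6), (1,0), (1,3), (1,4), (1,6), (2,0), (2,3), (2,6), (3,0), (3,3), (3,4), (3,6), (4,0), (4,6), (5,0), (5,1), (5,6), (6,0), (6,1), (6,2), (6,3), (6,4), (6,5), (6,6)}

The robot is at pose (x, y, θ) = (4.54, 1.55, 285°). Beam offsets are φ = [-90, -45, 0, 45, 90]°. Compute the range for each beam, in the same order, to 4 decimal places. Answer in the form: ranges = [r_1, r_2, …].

beam 1: φ=-90°, α=195°
  direction (-0.9659, -0.2588); cell (4,1); t to first gridline: x 0.5590, y 2.1250 (then +1.0353 / +3.8637)
    (3,1) via x @ 0.5590
    (2,1) via x @ 1.5943
    (2,0) via y @ 2.1250  # hit
  → r_1 = 2.1250
beam 2: φ=-45°, α=240°
  direction (-0.5000, -0.8660); cell (4,1); t to first gridline: x 1.0800, y 0.6351 (then +2.0000 / +1.1547)
    (4,0) via y @ 0.6351  # hit
  → r_2 = 0.6351
beam 3: φ=0°, α=285°
  direction (0.2588, -0.9659); cell (4,1); t to first gridline: x 1.7773, y 0.5694 (then +3.8637 / +1.0353)
    (4,0) via y @ 0.5694  # hit
  → r_3 = 0.5694
beam 4: φ=45°, α=330°
  direction (0.8660, -0.5000); cell (4,1); t to first gridline: x 0.5312, y 1.1000 (then +1.1547 / +2.0000)
    (5,1) via x @ 0.5312  # hit
  → r_4 = 0.5312
beam 5: φ=90°, α=15°
  direction (0.9659, 0.2588); cell (4,1); t to first gridline: x 0.4762, y 1.7387 (then +1.0353 / +3.8637)
    (5,1) via x @ 0.4762  # hit
  → r_5 = 0.4762

ranges = [2.1250, 0.6351, 0.5694, 0.5312, 0.4762]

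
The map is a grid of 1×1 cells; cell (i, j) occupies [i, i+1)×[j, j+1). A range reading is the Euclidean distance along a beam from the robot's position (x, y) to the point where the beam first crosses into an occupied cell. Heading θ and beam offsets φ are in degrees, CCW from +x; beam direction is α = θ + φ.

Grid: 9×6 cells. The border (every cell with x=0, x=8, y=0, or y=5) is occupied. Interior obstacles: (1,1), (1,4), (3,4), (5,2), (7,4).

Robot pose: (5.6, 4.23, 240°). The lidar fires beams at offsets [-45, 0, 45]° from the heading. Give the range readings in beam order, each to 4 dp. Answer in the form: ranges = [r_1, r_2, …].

ranges = [4.7623, 3.7297, 1.2734]

beam 1: φ=-45°, α=195°
  cosα=-0.9659 sinα=-0.2588 | (5,4) | tMaxX 0.6212 tMaxY 0.8887 | tΔX 1.0353 tΔY 3.8637
    t=0.6212 [x] (4,4)
    t=0.8887 [y] (4,3)
    t=1.6564 [x] (3,3)
    t=2.6917 [x] (2,3)
    t=3.7270 [x] (1,3)
    t=4.7524 [y] (1,2)
    t=4.7623 [x] (0,2) — stop
  → r_1 = 4.7623
beam 2: φ=0°, α=240°
  cosα=-0.5000 sinα=-0.8660 | (5,4) | tMaxX 1.2000 tMaxY 0.2656 | tΔX 2.0000 tΔY 1.1547
    t=0.2656 [y] (5,3)
    t=1.2000 [x] (4,3)
    t=1.4203 [y] (4,2)
    t=2.5750 [y] (4,1)
    t=3.2000 [x] (3,1)
    t=3.7297 [y] (3,0) — stop
  → r_2 = 3.7297
beam 3: φ=45°, α=285°
  cosα=0.2588 sinα=-0.9659 | (5,4) | tMaxX 1.5455 tMaxY 0.2381 | tΔX 3.8637 tΔY 1.0353
    t=0.2381 [y] (5,3)
    t=1.2734 [y] (5,2) — stop
  → r_3 = 1.2734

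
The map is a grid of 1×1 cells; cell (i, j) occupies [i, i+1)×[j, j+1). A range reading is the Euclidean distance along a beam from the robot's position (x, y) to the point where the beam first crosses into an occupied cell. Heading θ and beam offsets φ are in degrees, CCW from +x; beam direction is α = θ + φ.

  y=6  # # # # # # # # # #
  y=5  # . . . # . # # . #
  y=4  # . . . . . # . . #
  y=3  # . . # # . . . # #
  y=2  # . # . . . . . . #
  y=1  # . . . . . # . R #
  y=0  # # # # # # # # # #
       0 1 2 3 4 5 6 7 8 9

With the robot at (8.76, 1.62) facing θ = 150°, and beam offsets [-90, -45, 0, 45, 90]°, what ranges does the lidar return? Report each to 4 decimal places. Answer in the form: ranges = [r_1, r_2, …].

beam 1: φ=-90°, α=60°
  dir = (cos 60°, sin 60°) = (0.5000, 0.8660); from cell (8,1)
  next x-line at t=0.4800, next y-line at t=0.4388; Δt_x=2.0000, Δt_y=1.1547
    y: enter (8,2) at t=0.4388
    x: enter (9,2) at t=0.4800 ← occupied
  → r_1 = 0.4800
beam 2: φ=-45°, α=105°
  dir = (cos 105°, sin 105°) = (-0.2588, 0.9659); from cell (8,1)
  next x-line at t=2.9364, next y-line at t=0.3934; Δt_x=3.8637, Δt_y=1.0353
    y: enter (8,2) at t=0.3934
    y: enter (8,3) at t=1.4287 ← occupied
  → r_2 = 1.4287
beam 3: φ=0°, α=150°
  dir = (cos 150°, sin 150°) = (-0.8660, 0.5000); from cell (8,1)
  next x-line at t=0.8776, next y-line at t=0.7600; Δt_x=1.1547, Δt_y=2.0000
    y: enter (8,2) at t=0.7600
    x: enter (7,2) at t=0.8776
    x: enter (6,2) at t=2.0323
    y: enter (6,3) at t=2.7600
    x: enter (5,3) at t=3.1870
    x: enter (4,3) at t=4.3417 ← occupied
  → r_3 = 4.3417
beam 4: φ=45°, α=195°
  dir = (cos 195°, sin 195°) = (-0.9659, -0.2588); from cell (8,1)
  next x-line at t=0.7868, next y-line at t=2.3955; Δt_x=1.0353, Δt_y=3.8637
    x: enter (7,1) at t=0.7868
    x: enter (6,1) at t=1.8221 ← occupied
  → r_4 = 1.8221
beam 5: φ=90°, α=240°
  dir = (cos 240°, sin 240°) = (-0.5000, -0.8660); from cell (8,1)
  next x-line at t=1.5200, next y-line at t=0.7159; Δt_x=2.0000, Δt_y=1.1547
    y: enter (8,0) at t=0.7159 ← occupied
  → r_5 = 0.7159

ranges = [0.4800, 1.4287, 4.3417, 1.8221, 0.7159]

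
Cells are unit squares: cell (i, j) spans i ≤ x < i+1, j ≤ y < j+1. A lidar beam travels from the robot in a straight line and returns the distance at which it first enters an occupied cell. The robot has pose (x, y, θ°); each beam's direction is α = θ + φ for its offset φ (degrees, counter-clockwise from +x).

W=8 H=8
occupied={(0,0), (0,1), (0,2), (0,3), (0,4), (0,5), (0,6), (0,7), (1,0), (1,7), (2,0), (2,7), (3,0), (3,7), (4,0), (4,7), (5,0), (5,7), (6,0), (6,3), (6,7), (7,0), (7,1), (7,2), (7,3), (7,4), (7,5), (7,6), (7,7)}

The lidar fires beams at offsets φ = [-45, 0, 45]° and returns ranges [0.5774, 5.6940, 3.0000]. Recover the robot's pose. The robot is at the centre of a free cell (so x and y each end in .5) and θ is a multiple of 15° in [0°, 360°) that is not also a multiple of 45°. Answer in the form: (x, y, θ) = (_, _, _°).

The pose lattice has 35·16 = 560 candidates. Test each by forward raycasting.
  (5.5, 2.5, 345°): beam 1 = 1.7321 ≠ 0.5774 ✗
  (6.5, 4.5, 195°): beam 1 = 5.0000 ≠ 0.5774 ✗
  (1.5, 1.5, 345°): beam 2 = 1.9319 ≠ 5.6940 ✗
  …
  (6.5, 2.5, 165°): r_1=0.5774, r_2=5.6940, r_3=3.0000 — all match ✓
No second candidate reproduces the full scan.

(x, y, θ) = (6.5, 2.5, 165°)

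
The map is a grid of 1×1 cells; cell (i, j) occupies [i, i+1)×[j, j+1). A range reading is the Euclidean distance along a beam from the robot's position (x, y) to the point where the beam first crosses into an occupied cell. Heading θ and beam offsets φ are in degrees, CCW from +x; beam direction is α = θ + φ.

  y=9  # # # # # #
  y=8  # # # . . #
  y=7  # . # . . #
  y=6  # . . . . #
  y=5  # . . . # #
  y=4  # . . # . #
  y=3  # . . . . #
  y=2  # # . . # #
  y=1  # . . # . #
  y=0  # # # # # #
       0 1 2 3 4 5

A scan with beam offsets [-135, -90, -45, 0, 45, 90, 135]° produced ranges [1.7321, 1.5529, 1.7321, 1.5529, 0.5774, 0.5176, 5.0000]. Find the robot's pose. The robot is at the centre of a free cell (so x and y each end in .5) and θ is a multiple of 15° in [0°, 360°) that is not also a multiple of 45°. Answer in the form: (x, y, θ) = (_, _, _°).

(x, y, θ) = (3.5, 7.5, 105°)

Enumerate (i+0.5, j+0.5, θ) over the 24 free cells and 16 admissible headings. For each, cast all 7 beams and compare to the given ranges.
  (2.5, 5.5, 210°): beam 1 = 1.5529 ≠ 1.7321 ✗
  (3.5, 5.5, 75°): beam 1 = 0.5774 ≠ 1.7321 ✗
  (2.5, 6.5, 345°): beam 2 = 3.6235 ≠ 1.5529 ✗
  …
  (3.5, 7.5, 105°): r_1=1.7321, r_2=1.5529, r_3=1.7321, r_4=1.5529, r_5=0.5774, r_6=0.5176, r_7=5.0000 — all match ✓
No second candidate reproduces the full scan.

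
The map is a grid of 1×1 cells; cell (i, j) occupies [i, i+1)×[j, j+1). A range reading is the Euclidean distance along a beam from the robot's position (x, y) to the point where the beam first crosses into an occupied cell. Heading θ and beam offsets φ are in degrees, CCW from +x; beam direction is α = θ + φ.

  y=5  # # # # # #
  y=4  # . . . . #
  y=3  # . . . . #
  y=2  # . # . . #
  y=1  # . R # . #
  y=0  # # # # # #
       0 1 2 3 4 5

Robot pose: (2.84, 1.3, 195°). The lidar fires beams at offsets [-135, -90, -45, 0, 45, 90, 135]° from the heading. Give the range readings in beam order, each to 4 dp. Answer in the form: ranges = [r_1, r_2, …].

ranges = [0.3200, 0.7247, 2.1246, 1.1591, 0.3464, 0.3106, 0.1848]

beam 1: φ=-135°, α=60°
  dir = (cos 60°, sin 60°) = (0.5000, 0.8660); from cell (2,1)
  next x-line at t=0.3200, next y-line at t=0.8083; Δt_x=2.0000, Δt_y=1.1547
    x: enter (3,1) at t=0.3200 ← occupied
  → r_1 = 0.3200
beam 2: φ=-90°, α=105°
  dir = (cos 105°, sin 105°) = (-0.2588, 0.9659); from cell (2,1)
  next x-line at t=3.2455, next y-line at t=0.7247; Δt_x=3.8637, Δt_y=1.0353
    y: enter (2,2) at t=0.7247 ← occupied
  → r_2 = 0.7247
beam 3: φ=-45°, α=150°
  dir = (cos 150°, sin 150°) = (-0.8660, 0.5000); from cell (2,1)
  next x-line at t=0.9699, next y-line at t=1.4000; Δt_x=1.1547, Δt_y=2.0000
    x: enter (1,1) at t=0.9699
    y: enter (1,2) at t=1.4000
    x: enter (0,2) at t=2.1246 ← occupied
  → r_3 = 2.1246
beam 4: φ=0°, α=195°
  dir = (cos 195°, sin 195°) = (-0.9659, -0.2588); from cell (2,1)
  next x-line at t=0.8696, next y-line at t=1.1591; Δt_x=1.0353, Δt_y=3.8637
    x: enter (1,1) at t=0.8696
    y: enter (1,0) at t=1.1591 ← occupied
  → r_4 = 1.1591
beam 5: φ=45°, α=240°
  dir = (cos 240°, sin 240°) = (-0.5000, -0.8660); from cell (2,1)
  next x-line at t=1.6800, next y-line at t=0.3464; Δt_x=2.0000, Δt_y=1.1547
    y: enter (2,0) at t=0.3464 ← occupied
  → r_5 = 0.3464
beam 6: φ=90°, α=285°
  dir = (cos 285°, sin 285°) = (0.2588, -0.9659); from cell (2,1)
  next x-line at t=0.6182, next y-line at t=0.3106; Δt_x=3.8637, Δt_y=1.0353
    y: enter (2,0) at t=0.3106 ← occupied
  → r_6 = 0.3106
beam 7: φ=135°, α=330°
  dir = (cos 330°, sin 330°) = (0.8660, -0.5000); from cell (2,1)
  next x-line at t=0.1848, next y-line at t=0.6000; Δt_x=1.1547, Δt_y=2.0000
    x: enter (3,1) at t=0.1848 ← occupied
  → r_7 = 0.1848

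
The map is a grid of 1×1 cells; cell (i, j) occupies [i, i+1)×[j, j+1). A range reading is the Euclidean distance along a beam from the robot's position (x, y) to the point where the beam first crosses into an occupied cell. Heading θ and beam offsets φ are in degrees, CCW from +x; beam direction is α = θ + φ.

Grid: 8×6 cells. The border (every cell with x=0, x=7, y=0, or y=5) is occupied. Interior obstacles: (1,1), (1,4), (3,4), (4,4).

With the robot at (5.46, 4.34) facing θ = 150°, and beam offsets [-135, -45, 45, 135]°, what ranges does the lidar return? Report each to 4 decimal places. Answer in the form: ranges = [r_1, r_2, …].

beam 1: φ=-135°, α=15°
  dir = (cos 15°, sin 15°) = (0.9659, 0.2588); from cell (5,4)
  next x-line at t=0.5590, next y-line at t=2.5500; Δt_x=1.0353, Δt_y=3.8637
    x: enter (6,4) at t=0.5590
    x: enter (7,4) at t=1.5943 ← occupied
  → r_1 = 1.5943
beam 2: φ=-45°, α=105°
  dir = (cos 105°, sin 105°) = (-0.2588, 0.9659); from cell (5,4)
  next x-line at t=1.7773, next y-line at t=0.6833; Δt_x=3.8637, Δt_y=1.0353
    y: enter (5,5) at t=0.6833 ← occupied
  → r_2 = 0.6833
beam 3: φ=45°, α=195°
  dir = (cos 195°, sin 195°) = (-0.9659, -0.2588); from cell (5,4)
  next x-line at t=0.4762, next y-line at t=1.3137; Δt_x=1.0353, Δt_y=3.8637
    x: enter (4,4) at t=0.4762 ← occupied
  → r_3 = 0.4762
beam 4: φ=135°, α=285°
  dir = (cos 285°, sin 285°) = (0.2588, -0.9659); from cell (5,4)
  next x-line at t=2.0864, next y-line at t=0.3520; Δt_x=3.8637, Δt_y=1.0353
    y: enter (5,3) at t=0.3520
    y: enter (5,2) at t=1.3873
    x: enter (6,2) at t=2.0864
    y: enter (6,1) at t=2.4225
    y: enter (6,0) at t=3.4578 ← occupied
  → r_4 = 3.4578

ranges = [1.5943, 0.6833, 0.4762, 3.4578]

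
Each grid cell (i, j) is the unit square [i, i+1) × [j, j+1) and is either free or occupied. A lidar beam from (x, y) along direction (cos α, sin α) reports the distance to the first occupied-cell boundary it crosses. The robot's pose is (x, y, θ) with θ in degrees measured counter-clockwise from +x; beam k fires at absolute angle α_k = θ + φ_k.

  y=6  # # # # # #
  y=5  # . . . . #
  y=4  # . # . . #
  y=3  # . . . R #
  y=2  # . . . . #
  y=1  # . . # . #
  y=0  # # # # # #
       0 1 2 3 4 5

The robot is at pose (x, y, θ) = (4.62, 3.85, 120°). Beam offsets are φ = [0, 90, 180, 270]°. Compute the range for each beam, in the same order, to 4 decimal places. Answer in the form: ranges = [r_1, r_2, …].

beam 1: φ=0°, α=120°
  d=(-0.5000,0.8660)  start (4,3)  tX=1.2400 tY=0.1732  stride 1/|dx|=2.0000 1/|dy|=1.1547
    cross y-line → (4,4), t=0.1732
    cross x-line → (3,4), t=1.2400
    cross y-line → (3,5), t=1.3279
    cross y-line → (3,6), t=2.4826 (wall)
  → r_1 = 2.4826
beam 2: φ=90°, α=210°
  d=(-0.8660,-0.5000)  start (4,3)  tX=0.7159 tY=1.7000  stride 1/|dx|=1.1547 1/|dy|=2.0000
    cross x-line → (3,3), t=0.7159
    cross y-line → (3,2), t=1.7000
    cross x-line → (2,2), t=1.8706
    cross x-line → (1,2), t=3.0253
    cross y-line → (1,1), t=3.7000
    cross x-line → (0,1), t=4.1800 (wall)
  → r_2 = 4.1800
beam 3: φ=180°, α=300°
  d=(0.5000,-0.8660)  start (4,3)  tX=0.7600 tY=0.9815  stride 1/|dx|=2.0000 1/|dy|=1.1547
    cross x-line → (5,3), t=0.7600 (wall)
  → r_3 = 0.7600
beam 4: φ=270°, α=30°
  d=(0.8660,0.5000)  start (4,3)  tX=0.4388 tY=0.3000  stride 1/|dx|=1.1547 1/|dy|=2.0000
    cross y-line → (4,4), t=0.3000
    cross x-line → (5,4), t=0.4388 (wall)
  → r_4 = 0.4388

ranges = [2.4826, 4.1800, 0.7600, 0.4388]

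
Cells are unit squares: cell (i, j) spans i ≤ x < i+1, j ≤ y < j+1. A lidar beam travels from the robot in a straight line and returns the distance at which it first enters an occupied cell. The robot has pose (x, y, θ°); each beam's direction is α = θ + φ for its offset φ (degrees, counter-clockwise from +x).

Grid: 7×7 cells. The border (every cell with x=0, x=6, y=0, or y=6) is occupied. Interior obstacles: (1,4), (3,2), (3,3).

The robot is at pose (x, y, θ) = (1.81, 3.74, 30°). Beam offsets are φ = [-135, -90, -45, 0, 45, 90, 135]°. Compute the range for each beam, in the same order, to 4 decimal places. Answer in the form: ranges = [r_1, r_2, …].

ranges = [2.8367, 3.1639, 1.2320, 4.5200, 0.2692, 0.3002, 0.8386]

beam 1: φ=-135°, α=255°
  d=(-0.2588,-0.9659)  start (1,3)  tX=3.1296 tY=0.7661  stride 1/|dx|=3.8637 1/|dy|=1.0353
    cross y-line → (1,2), t=0.7661
    cross y-line → (1,1), t=1.8014
    cross y-line → (1,0), t=2.8367 (wall)
  → r_1 = 2.8367
beam 2: φ=-90°, α=300°
  d=(0.5000,-0.8660)  start (1,3)  tX=0.3800 tY=0.8545  stride 1/|dx|=2.0000 1/|dy|=1.1547
    cross x-line → (2,3), t=0.3800
    cross y-line → (2,2), t=0.8545
    cross y-line → (2,1), t=2.0092
    cross x-line → (3,1), t=2.3800
    cross y-line → (3,0), t=3.1639 (wall)
  → r_2 = 3.1639
beam 3: φ=-45°, α=345°
  d=(0.9659,-0.2588)  start (1,3)  tX=0.1967 tY=2.8591  stride 1/|dx|=1.0353 1/|dy|=3.8637
    cross x-line → (2,3), t=0.1967
    cross x-line → (3,3), t=1.2320 (wall)
  → r_3 = 1.2320
beam 4: φ=0°, α=30°
  d=(0.8660,0.5000)  start (1,3)  tX=0.2194 tY=0.5200  stride 1/|dx|=1.1547 1/|dy|=2.0000
    cross x-line → (2,3), t=0.2194
    cross y-line → (2,4), t=0.5200
    cross x-line → (3,4), t=1.3741
    cross y-line → (3,5), t=2.5200
    cross x-line → (4,5), t=2.5288
    cross x-line → (5,5), t=3.6835
    cross y-line → (5,6), t=4.5200 (wall)
  → r_4 = 4.5200
beam 5: φ=45°, α=75°
  d=(0.2588,0.9659)  start (1,3)  tX=0.7341 tY=0.2692  stride 1/|dx|=3.8637 1/|dy|=1.0353
    cross y-line → (1,4), t=0.2692 (wall)
  → r_5 = 0.2692
beam 6: φ=90°, α=120°
  d=(-0.5000,0.8660)  start (1,3)  tX=1.6200 tY=0.3002  stride 1/|dx|=2.0000 1/|dy|=1.1547
    cross y-line → (1,4), t=0.3002 (wall)
  → r_6 = 0.3002
beam 7: φ=135°, α=165°
  d=(-0.9659,0.2588)  start (1,3)  tX=0.8386 tY=1.0046  stride 1/|dx|=1.0353 1/|dy|=3.8637
    cross x-line → (0,3), t=0.8386 (wall)
  → r_7 = 0.8386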